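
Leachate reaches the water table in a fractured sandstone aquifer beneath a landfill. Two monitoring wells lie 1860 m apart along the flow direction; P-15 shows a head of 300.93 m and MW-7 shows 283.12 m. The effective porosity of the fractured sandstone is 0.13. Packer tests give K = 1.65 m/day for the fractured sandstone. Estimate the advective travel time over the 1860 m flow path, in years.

Hydraulic gradient i = (300.93 − 283.12) / 1860 = 17.81 / 1860 = 0.009575.
Darcy flux q = K · i = 1.650 × 0.009575 = 0.01580 m/day.
Seepage velocity v = q / n_e = 0.01580 / 0.13 = 0.1215 m/day.
Travel time t = L / v = 1860 / 0.1215 = 15305 days = 41.90 years.

41.9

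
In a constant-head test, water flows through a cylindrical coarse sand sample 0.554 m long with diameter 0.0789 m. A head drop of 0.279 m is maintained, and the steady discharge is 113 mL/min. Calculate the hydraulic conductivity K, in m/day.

66.1

Cross-sectional area A = π·(d/2)² = π × (0.0789/2)² = 0.004889 m².
Convert discharge: 113 mL/min = 1.883e-06 m³/s.
Darcy's law rearranged: K = Q·L / (A·Δh) = 1.883e-06 × 0.554 / (0.004889 × 0.279) = 0.0007649 m/s = 66.08 m/day.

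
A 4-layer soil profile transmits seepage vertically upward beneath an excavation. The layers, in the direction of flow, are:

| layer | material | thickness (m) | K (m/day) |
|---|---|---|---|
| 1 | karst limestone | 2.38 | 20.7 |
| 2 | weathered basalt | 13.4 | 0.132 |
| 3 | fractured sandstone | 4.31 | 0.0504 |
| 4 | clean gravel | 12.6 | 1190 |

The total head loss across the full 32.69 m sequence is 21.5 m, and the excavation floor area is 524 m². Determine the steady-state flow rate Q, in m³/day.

60.2

Flow is perpendicular to layering, so the layers act in series and the equivalent K is the thickness-weighted harmonic mean.
Total thickness L = 2.38 + 13.4 + 4.31 + 12.6 = 32.69 m.
Σ(b_i/K_i) = 2.38/20.7 + 13.4/0.132 + 4.31/0.0504 + 12.6/1190 = 187.2 d.
K_eq = L / Σ(b_i/K_i) = 32.69 / 187.2 = 0.1747 m/day.
Q = K_eq · A · (Δh/L) = 0.1747 × 524 × (21.5/32.69) = 60.20 m³/day.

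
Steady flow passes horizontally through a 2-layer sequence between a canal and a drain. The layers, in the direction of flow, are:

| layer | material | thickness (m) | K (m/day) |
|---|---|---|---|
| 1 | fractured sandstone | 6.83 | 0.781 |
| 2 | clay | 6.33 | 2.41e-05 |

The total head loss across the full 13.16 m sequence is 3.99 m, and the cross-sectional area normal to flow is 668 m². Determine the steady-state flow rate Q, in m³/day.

Flow is perpendicular to layering, so the layers act in series and the equivalent K is the thickness-weighted harmonic mean.
Total thickness L = 6.83 + 6.33 = 13.16 m.
Σ(b_i/K_i) = 6.83/0.781 + 6.33/2.41e-05 = 2.627e+05 d.
K_eq = L / Σ(b_i/K_i) = 13.16 / 2.627e+05 = 5.010e-05 m/day.
Q = K_eq · A · (Δh/L) = 5.010e-05 × 668 × (3.99/13.16) = 0.01015 m³/day.

0.0101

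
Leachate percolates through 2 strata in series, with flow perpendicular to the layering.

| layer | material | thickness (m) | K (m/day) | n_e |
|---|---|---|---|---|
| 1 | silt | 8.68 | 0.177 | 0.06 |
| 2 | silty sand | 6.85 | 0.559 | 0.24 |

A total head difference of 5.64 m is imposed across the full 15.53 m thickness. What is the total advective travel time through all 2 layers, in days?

With flow normal to the layers, continuity requires the same specific discharge q through every layer.
Σ(b_i/K_i) = 8.68/0.177 + 6.85/0.559 = 61.29 d.
q = Δh / Σ(b_i/K_i) = 5.64 / 61.29 = 0.09202 m/day.
In each layer the seepage velocity is v_i = q/n_i, so the layer transit time is t_i = b_i·n_i / q:
  layer 1 (silt): t_1 = 8.68 × 0.06 / 0.09202 = 5.660 d
  layer 2 (silty sand): t_2 = 6.85 × 0.24 / 0.09202 = 17.87 d
Total t = Σ t_i = 23.53 days.

23.5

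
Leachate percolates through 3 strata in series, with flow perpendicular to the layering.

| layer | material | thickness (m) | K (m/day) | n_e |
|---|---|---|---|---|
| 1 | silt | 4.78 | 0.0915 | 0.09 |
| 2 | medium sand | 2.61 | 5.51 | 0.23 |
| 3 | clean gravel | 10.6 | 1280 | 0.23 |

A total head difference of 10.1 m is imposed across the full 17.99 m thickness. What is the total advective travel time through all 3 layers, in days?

With flow normal to the layers, continuity requires the same specific discharge q through every layer.
Σ(b_i/K_i) = 4.78/0.0915 + 2.61/5.51 + 10.6/1280 = 52.72 d.
q = Δh / Σ(b_i/K_i) = 10.1 / 52.72 = 0.1916 m/day.
In each layer the seepage velocity is v_i = q/n_i, so the layer transit time is t_i = b_i·n_i / q:
  layer 1 (silt): t_1 = 4.78 × 0.09 / 0.1916 = 2.246 d
  layer 2 (medium sand): t_2 = 2.61 × 0.23 / 0.1916 = 3.134 d
  layer 3 (clean gravel): t_3 = 10.6 × 0.23 / 0.1916 = 12.73 d
Total t = Σ t_i = 18.11 days.

18.1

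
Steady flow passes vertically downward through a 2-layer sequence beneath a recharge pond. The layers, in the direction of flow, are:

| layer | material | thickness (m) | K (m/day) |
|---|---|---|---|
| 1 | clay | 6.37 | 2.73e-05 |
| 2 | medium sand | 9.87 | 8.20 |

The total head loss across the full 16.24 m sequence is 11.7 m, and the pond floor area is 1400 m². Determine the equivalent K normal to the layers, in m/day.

Flow is perpendicular to layering, so the layers act in series and the equivalent K is the thickness-weighted harmonic mean.
Total thickness L = 6.37 + 9.87 = 16.24 m.
Σ(b_i/K_i) = 6.37/2.73e-05 + 9.87/8.20 = 2.333e+05 d.
K_eq = L / Σ(b_i/K_i) = 16.24 / 2.333e+05 = 6.960e-05 m/day.

6.96e-05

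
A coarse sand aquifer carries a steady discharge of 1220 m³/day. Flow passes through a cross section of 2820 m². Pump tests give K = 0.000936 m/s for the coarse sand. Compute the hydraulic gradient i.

0.00535

Convert K: 0.000936 m/s × 86400 = 80.87 m/day.
From Q = K·A·i, i = Q / (K·A) = 1220 / (80.87 × 2820) = 0.005350.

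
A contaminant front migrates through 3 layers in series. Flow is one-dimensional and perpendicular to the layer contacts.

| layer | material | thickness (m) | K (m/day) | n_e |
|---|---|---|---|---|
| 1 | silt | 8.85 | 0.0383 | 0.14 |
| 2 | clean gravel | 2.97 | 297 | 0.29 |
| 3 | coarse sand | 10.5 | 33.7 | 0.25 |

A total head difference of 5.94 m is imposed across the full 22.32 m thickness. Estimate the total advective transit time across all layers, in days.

With flow normal to the layers, continuity requires the same specific discharge q through every layer.
Σ(b_i/K_i) = 8.85/0.0383 + 2.97/297 + 10.5/33.7 = 231.4 d.
q = Δh / Σ(b_i/K_i) = 5.94 / 231.4 = 0.02567 m/day.
In each layer the seepage velocity is v_i = q/n_i, so the layer transit time is t_i = b_i·n_i / q:
  layer 1 (silt): t_1 = 8.85 × 0.14 / 0.02567 = 48.27 d
  layer 2 (clean gravel): t_2 = 2.97 × 0.29 / 0.02567 = 33.55 d
  layer 3 (coarse sand): t_3 = 10.5 × 0.25 / 0.02567 = 102.3 d
Total t = Σ t_i = 184.1 days.

184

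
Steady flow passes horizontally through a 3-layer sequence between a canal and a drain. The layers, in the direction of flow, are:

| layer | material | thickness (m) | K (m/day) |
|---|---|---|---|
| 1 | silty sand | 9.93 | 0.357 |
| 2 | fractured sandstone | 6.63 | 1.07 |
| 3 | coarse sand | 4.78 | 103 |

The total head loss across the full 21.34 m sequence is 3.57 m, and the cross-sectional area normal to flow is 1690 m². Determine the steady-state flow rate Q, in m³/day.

177

Flow is perpendicular to layering, so the layers act in series and the equivalent K is the thickness-weighted harmonic mean.
Total thickness L = 9.93 + 6.63 + 4.78 = 21.34 m.
Σ(b_i/K_i) = 9.93/0.357 + 6.63/1.07 + 4.78/103 = 34.06 d.
K_eq = L / Σ(b_i/K_i) = 21.34 / 34.06 = 0.6266 m/day.
Q = K_eq · A · (Δh/L) = 0.6266 × 1690 × (3.57/21.34) = 177.1 m³/day.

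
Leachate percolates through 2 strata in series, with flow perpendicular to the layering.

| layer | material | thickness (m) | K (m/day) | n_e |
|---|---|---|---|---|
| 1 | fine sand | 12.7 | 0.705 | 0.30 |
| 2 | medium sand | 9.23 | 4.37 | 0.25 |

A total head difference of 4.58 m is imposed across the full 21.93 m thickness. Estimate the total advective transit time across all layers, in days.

With flow normal to the layers, continuity requires the same specific discharge q through every layer.
Σ(b_i/K_i) = 12.7/0.705 + 9.23/4.37 = 20.13 d.
q = Δh / Σ(b_i/K_i) = 4.58 / 20.13 = 0.2276 m/day.
In each layer the seepage velocity is v_i = q/n_i, so the layer transit time is t_i = b_i·n_i / q:
  layer 1 (fine sand): t_1 = 12.7 × 0.30 / 0.2276 = 16.74 d
  layer 2 (medium sand): t_2 = 9.23 × 0.25 / 0.2276 = 10.14 d
Total t = Σ t_i = 26.88 days.

26.9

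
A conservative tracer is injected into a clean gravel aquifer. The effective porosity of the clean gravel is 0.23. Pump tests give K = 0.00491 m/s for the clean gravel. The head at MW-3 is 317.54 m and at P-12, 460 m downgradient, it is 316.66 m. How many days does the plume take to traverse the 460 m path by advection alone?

Convert K: 0.00491 m/s × 86400 = 424.2 m/day.
Hydraulic gradient i = (317.54 − 316.66) / 460 = 0.88 / 460 = 0.001913.
Darcy flux q = K · i = 424.2 × 0.001913 = 0.8116 m/day.
Seepage velocity v = q / n_e = 0.8116 / 0.23 = 3.529 m/day.
Travel time t = L / v = 460 / 3.529 = 130.4 days.

130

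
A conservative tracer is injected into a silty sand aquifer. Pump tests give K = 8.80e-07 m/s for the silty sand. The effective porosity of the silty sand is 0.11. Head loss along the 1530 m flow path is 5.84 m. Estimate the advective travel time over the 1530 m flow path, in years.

1590

Convert K: 8.80e-07 m/s × 86400 = 0.07603 m/day.
Hydraulic gradient i = Δh / L = 5.84 / 1530 = 0.003817.
Darcy flux q = K · i = 0.07603 × 0.003817 = 0.0002902 m/day.
Seepage velocity v = q / n_e = 0.0002902 / 0.11 = 0.002638 m/day.
Travel time t = L / v = 1530 / 0.002638 = 5.799e+05 days = 1588 years.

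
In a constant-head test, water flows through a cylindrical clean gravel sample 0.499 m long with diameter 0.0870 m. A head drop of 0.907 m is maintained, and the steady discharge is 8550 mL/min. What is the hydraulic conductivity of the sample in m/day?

1140

Cross-sectional area A = π·(d/2)² = π × (0.0870/2)² = 0.005945 m².
Convert discharge: 8550 mL/min = 0.0001425 m³/s.
Darcy's law rearranged: K = Q·L / (A·Δh) = 0.0001425 × 0.499 / (0.005945 × 0.907) = 0.01319 m/s = 1139 m/day.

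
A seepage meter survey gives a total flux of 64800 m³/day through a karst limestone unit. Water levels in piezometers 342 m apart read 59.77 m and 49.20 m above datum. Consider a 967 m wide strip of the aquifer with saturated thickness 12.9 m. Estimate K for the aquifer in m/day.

168

Cross-sectional area A = 967 × 12.9 = 12474 m².
Hydraulic gradient i = (59.77 − 49.20) / 342 = 10.57 / 342 = 0.03091.
From Q = K·A·i, K = Q / (A·i) = 64800 / (12474 × 0.03091) = 168.1 m/day.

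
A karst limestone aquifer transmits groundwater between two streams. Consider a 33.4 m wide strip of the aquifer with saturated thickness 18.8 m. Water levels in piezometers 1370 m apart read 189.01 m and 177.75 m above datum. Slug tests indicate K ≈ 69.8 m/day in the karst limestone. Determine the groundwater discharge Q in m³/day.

Cross-sectional area A = 33.4 × 18.8 = 627.9 m².
Hydraulic gradient i = (189.01 − 177.75) / 1370 = 11.26 / 1370 = 0.008219.
Darcy's law: Q = K · A · i = 69.80 × 627.9 × 0.008219 = 360.2 m³/day.

360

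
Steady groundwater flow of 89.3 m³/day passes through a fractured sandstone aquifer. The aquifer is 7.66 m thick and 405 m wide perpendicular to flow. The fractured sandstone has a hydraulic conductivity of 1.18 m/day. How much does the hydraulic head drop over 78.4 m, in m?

Cross-sectional area A = 405 × 7.66 = 3102 m².
From Q = K·A·i, i = Q / (K·A) = 89.3 / (1.180 × 3102) = 0.02439.
Head loss Δh = i · L = 0.02439 × 78.4 = 1.913 m.

1.91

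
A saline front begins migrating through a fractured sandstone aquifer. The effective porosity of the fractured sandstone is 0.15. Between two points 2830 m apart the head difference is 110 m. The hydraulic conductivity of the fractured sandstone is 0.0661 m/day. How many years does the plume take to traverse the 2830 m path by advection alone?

452

Hydraulic gradient i = Δh / L = 110 / 2830 = 0.03887.
Darcy flux q = K · i = 0.06610 × 0.03887 = 0.002569 m/day.
Seepage velocity v = q / n_e = 0.002569 / 0.15 = 0.01713 m/day.
Travel time t = L / v = 2830 / 0.01713 = 1.652e+05 days = 452.4 years.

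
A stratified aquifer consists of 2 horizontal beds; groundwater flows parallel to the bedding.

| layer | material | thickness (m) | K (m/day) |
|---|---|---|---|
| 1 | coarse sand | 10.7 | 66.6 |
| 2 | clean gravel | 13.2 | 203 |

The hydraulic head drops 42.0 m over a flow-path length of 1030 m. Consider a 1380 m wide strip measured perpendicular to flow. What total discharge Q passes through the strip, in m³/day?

191000

Flow is parallel to layering, so each bed carries its own Darcy discharge and the transmissivities add.
Σ(K_i·b_i) = 66.6×10.7 + 203×13.2 = 3392 m²/day.
Hydraulic gradient i = Δh / L = 42.0 / 1030 = 0.04078.
Q = Σ(K_i·b_i) · W · i = 3392 × 1380 × 0.04078 = 1.909e+05 m³/day.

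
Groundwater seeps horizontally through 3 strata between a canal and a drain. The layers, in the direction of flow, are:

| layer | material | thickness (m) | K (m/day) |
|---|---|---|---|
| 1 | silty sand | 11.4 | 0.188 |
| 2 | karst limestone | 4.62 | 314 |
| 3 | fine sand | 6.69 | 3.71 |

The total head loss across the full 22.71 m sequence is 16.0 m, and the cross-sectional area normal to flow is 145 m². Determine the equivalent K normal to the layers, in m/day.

0.364

Flow is perpendicular to layering, so the layers act in series and the equivalent K is the thickness-weighted harmonic mean.
Total thickness L = 11.4 + 4.62 + 6.69 = 22.71 m.
Σ(b_i/K_i) = 11.4/0.188 + 4.62/314 + 6.69/3.71 = 62.46 d.
K_eq = L / Σ(b_i/K_i) = 22.71 / 62.46 = 0.3636 m/day.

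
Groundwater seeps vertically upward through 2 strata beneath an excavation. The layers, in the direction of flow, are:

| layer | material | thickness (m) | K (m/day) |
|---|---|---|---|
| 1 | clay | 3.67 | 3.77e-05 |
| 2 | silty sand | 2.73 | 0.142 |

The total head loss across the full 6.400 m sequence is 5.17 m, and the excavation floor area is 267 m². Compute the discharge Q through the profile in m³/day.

Flow is perpendicular to layering, so the layers act in series and the equivalent K is the thickness-weighted harmonic mean.
Total thickness L = 3.67 + 2.73 = 6.400 m.
Σ(b_i/K_i) = 3.67/3.77e-05 + 2.73/0.142 = 97367 d.
K_eq = L / Σ(b_i/K_i) = 6.400 / 97367 = 6.573e-05 m/day.
Q = K_eq · A · (Δh/L) = 6.573e-05 × 267 × (5.17/6.400) = 0.01418 m³/day.

0.0142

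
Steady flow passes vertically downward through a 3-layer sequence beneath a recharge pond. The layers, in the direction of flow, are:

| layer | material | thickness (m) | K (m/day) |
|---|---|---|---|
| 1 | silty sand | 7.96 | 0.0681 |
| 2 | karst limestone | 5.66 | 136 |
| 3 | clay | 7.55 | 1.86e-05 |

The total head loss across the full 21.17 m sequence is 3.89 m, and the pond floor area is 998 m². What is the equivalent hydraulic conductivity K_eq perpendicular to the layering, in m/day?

5.21e-05

Flow is perpendicular to layering, so the layers act in series and the equivalent K is the thickness-weighted harmonic mean.
Total thickness L = 7.96 + 5.66 + 7.55 = 21.17 m.
Σ(b_i/K_i) = 7.96/0.0681 + 5.66/136 + 7.55/1.86e-05 = 4.060e+05 d.
K_eq = L / Σ(b_i/K_i) = 21.17 / 4.060e+05 = 5.214e-05 m/day.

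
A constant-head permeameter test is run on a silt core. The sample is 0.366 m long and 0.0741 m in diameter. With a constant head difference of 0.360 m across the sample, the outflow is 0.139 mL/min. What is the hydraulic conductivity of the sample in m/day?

Cross-sectional area A = π·(d/2)² = π × (0.0741/2)² = 0.004312 m².
Convert discharge: 0.139 mL/min = 2.317e-09 m³/s.
Darcy's law rearranged: K = Q·L / (A·Δh) = 2.317e-09 × 0.366 / (0.004312 × 0.360) = 5.462e-07 m/s = 0.04719 m/day.

0.0472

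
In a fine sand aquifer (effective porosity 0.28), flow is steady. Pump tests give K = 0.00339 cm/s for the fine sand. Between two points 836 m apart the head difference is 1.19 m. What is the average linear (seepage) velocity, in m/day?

0.0149

Convert K: 0.00339 cm/s × 864 = 2.929 m/day.
Hydraulic gradient i = Δh / L = 1.19 / 836 = 0.001423.
Darcy flux q = K · i = 2.929 × 0.001423 = 0.004169 m/day.
Seepage velocity v = q / n_e = 0.004169 / 0.28 = 0.01489 m/day.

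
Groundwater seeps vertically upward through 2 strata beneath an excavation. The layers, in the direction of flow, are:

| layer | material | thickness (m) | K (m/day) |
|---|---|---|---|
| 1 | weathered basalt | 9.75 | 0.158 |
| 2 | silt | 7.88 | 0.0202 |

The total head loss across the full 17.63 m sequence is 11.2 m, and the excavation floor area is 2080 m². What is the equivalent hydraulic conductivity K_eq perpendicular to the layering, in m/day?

Flow is perpendicular to layering, so the layers act in series and the equivalent K is the thickness-weighted harmonic mean.
Total thickness L = 9.75 + 7.88 = 17.63 m.
Σ(b_i/K_i) = 9.75/0.158 + 7.88/0.0202 = 451.8 d.
K_eq = L / Σ(b_i/K_i) = 17.63 / 451.8 = 0.03902 m/day.

0.0390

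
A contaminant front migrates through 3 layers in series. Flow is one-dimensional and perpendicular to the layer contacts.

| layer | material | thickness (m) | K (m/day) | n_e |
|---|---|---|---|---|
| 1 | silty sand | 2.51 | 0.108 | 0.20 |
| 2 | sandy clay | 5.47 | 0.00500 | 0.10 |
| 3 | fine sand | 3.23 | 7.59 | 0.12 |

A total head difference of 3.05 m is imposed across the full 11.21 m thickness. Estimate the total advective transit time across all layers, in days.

526

With flow normal to the layers, continuity requires the same specific discharge q through every layer.
Σ(b_i/K_i) = 2.51/0.108 + 5.47/0.00500 + 3.23/7.59 = 1118 d.
q = Δh / Σ(b_i/K_i) = 3.05 / 1118 = 0.002729 m/day.
In each layer the seepage velocity is v_i = q/n_i, so the layer transit time is t_i = b_i·n_i / q:
  layer 1 (silty sand): t_1 = 2.51 × 0.20 / 0.002729 = 184.0 d
  layer 2 (sandy clay): t_2 = 5.47 × 0.10 / 0.002729 = 200.4 d
  layer 3 (fine sand): t_3 = 3.23 × 0.12 / 0.002729 = 142.0 d
Total t = Σ t_i = 526.4 days.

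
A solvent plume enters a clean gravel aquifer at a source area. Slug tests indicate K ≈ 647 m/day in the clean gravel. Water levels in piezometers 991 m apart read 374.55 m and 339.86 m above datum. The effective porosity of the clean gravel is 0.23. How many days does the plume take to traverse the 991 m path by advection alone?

10.1

Hydraulic gradient i = (374.55 − 339.86) / 991 = 34.69 / 991 = 0.03501.
Darcy flux q = K · i = 647.0 × 0.03501 = 22.65 m/day.
Seepage velocity v = q / n_e = 22.65 / 0.23 = 98.47 m/day.
Travel time t = L / v = 991 / 98.47 = 10.06 days.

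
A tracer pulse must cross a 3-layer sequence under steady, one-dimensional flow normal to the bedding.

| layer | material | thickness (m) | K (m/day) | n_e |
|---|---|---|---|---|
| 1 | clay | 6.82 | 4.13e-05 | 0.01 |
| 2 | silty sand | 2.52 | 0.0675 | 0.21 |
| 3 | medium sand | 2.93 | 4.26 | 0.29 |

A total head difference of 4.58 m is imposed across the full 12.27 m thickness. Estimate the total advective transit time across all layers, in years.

143

With flow normal to the layers, continuity requires the same specific discharge q through every layer.
Σ(b_i/K_i) = 6.82/4.13e-05 + 2.52/0.0675 + 2.93/4.26 = 1.652e+05 d.
q = Δh / Σ(b_i/K_i) = 4.58 / 1.652e+05 = 2.773e-05 m/day.
In each layer the seepage velocity is v_i = q/n_i, so the layer transit time is t_i = b_i·n_i / q:
  layer 1 (clay): t_1 = 6.82 × 0.01 / 2.773e-05 = 2460 d
  layer 2 (silty sand): t_2 = 2.52 × 0.21 / 2.773e-05 = 19085 d
  layer 3 (medium sand): t_3 = 2.93 × 0.29 / 2.773e-05 = 30643 d
Total t = Σ t_i = 52188 days = 142.9 years.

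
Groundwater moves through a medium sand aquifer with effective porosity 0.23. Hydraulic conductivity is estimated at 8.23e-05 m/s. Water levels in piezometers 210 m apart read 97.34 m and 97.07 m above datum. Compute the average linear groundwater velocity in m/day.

0.0397

Convert K: 8.23e-05 m/s × 86400 = 7.111 m/day.
Hydraulic gradient i = (97.34 − 97.07) / 210 = 0.27 / 210 = 0.001286.
Darcy flux q = K · i = 7.111 × 0.001286 = 0.009142 m/day.
Seepage velocity v = q / n_e = 0.009142 / 0.23 = 0.03975 m/day.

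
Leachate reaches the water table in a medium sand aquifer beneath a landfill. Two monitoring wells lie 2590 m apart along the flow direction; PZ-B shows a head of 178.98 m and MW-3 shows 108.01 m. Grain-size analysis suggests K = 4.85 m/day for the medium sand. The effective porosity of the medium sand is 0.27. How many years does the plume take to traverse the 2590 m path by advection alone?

Hydraulic gradient i = (178.98 − 108.01) / 2590 = 70.97 / 2590 = 0.02740.
Darcy flux q = K · i = 4.850 × 0.02740 = 0.1329 m/day.
Seepage velocity v = q / n_e = 0.1329 / 0.27 = 0.4922 m/day.
Travel time t = L / v = 2590 / 0.4922 = 5262 days = 14.41 years.

14.4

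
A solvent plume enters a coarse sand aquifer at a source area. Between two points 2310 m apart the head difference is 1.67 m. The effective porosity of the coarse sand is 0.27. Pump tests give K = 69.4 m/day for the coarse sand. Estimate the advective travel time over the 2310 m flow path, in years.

34.0

Hydraulic gradient i = Δh / L = 1.67 / 2310 = 0.0007229.
Darcy flux q = K · i = 69.40 × 0.0007229 = 0.05017 m/day.
Seepage velocity v = q / n_e = 0.05017 / 0.27 = 0.1858 m/day.
Travel time t = L / v = 2310 / 0.1858 = 12431 days = 34.03 years.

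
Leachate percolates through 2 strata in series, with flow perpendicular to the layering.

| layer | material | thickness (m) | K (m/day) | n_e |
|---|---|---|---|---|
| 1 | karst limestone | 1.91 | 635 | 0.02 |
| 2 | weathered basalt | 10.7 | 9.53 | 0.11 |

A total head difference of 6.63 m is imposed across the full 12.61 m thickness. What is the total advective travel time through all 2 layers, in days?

0.206

With flow normal to the layers, continuity requires the same specific discharge q through every layer.
Σ(b_i/K_i) = 1.91/635 + 10.7/9.53 = 1.126 d.
q = Δh / Σ(b_i/K_i) = 6.63 / 1.126 = 5.889 m/day.
In each layer the seepage velocity is v_i = q/n_i, so the layer transit time is t_i = b_i·n_i / q:
  layer 1 (karst limestone): t_1 = 1.91 × 0.02 / 5.889 = 0.006486 d
  layer 2 (weathered basalt): t_2 = 10.7 × 0.11 / 5.889 = 0.1999 d
Total t = Σ t_i = 0.2063 days.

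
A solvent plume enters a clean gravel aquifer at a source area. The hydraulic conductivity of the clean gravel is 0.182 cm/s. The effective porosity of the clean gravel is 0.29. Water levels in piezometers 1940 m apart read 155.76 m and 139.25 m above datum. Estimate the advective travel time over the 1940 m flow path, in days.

Convert K: 0.182 cm/s × 864 = 157.2 m/day.
Hydraulic gradient i = (155.76 − 139.25) / 1940 = 16.51 / 1940 = 0.008510.
Darcy flux q = K · i = 157.2 × 0.008510 = 1.338 m/day.
Seepage velocity v = q / n_e = 1.338 / 0.29 = 4.615 m/day.
Travel time t = L / v = 1940 / 4.615 = 420.4 days.

420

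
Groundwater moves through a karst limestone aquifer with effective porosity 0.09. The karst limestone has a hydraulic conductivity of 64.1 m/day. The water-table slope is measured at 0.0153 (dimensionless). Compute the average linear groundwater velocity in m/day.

10.9

Hydraulic gradient i = 0.0153.
Darcy flux q = K · i = 64.10 × 0.01530 = 0.9807 m/day.
Seepage velocity v = q / n_e = 0.9807 / 0.09 = 10.90 m/day.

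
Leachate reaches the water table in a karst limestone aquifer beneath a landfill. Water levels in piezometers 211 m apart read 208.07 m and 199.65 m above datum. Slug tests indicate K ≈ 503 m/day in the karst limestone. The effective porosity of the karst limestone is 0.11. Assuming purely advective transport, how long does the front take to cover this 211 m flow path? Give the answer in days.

1.16

Hydraulic gradient i = (208.07 − 199.65) / 211 = 8.42 / 211 = 0.03991.
Darcy flux q = K · i = 503.0 × 0.03991 = 20.07 m/day.
Seepage velocity v = q / n_e = 20.07 / 0.11 = 182.5 m/day.
Travel time t = L / v = 211 / 182.5 = 1.156 days.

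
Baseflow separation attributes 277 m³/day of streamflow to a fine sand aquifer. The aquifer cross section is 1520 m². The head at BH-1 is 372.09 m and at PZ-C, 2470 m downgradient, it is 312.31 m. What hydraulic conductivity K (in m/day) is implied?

7.53

Hydraulic gradient i = (372.09 − 312.31) / 2470 = 59.78 / 2470 = 0.02420.
From Q = K·A·i, K = Q / (A·i) = 277 / (1520 × 0.02420) = 7.530 m/day.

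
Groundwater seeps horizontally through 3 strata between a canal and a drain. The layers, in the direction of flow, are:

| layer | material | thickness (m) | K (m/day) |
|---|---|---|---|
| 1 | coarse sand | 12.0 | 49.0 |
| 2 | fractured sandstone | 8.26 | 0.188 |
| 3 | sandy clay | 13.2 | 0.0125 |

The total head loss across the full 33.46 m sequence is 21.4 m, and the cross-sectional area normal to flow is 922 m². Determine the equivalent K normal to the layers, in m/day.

Flow is perpendicular to layering, so the layers act in series and the equivalent K is the thickness-weighted harmonic mean.
Total thickness L = 12.0 + 8.26 + 13.2 = 33.46 m.
Σ(b_i/K_i) = 12.0/49.0 + 8.26/0.188 + 13.2/0.0125 = 1100 d.
K_eq = L / Σ(b_i/K_i) = 33.46 / 1100 = 0.03041 m/day.

0.0304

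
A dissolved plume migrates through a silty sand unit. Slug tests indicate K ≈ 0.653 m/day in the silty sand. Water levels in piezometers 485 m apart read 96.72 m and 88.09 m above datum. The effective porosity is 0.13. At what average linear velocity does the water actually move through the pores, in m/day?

Hydraulic gradient i = (96.72 − 88.09) / 485 = 8.63 / 485 = 0.01779.
Darcy flux q = K · i = 0.6530 × 0.01779 = 0.01162 m/day.
Seepage velocity v = q / n_e = 0.01162 / 0.13 = 0.08938 m/day.

0.0894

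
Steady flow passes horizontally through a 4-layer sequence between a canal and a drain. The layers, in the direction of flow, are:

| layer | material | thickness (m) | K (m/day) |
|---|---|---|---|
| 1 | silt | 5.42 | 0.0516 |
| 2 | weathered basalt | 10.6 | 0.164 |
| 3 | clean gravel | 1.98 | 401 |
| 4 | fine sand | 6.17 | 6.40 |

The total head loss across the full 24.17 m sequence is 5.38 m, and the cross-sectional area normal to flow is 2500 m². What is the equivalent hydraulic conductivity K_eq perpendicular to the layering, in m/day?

Flow is perpendicular to layering, so the layers act in series and the equivalent K is the thickness-weighted harmonic mean.
Total thickness L = 5.42 + 10.6 + 1.98 + 6.17 = 24.17 m.
Σ(b_i/K_i) = 5.42/0.0516 + 10.6/0.164 + 1.98/401 + 6.17/6.40 = 170.6 d.
K_eq = L / Σ(b_i/K_i) = 24.17 / 170.6 = 0.1416 m/day.

0.142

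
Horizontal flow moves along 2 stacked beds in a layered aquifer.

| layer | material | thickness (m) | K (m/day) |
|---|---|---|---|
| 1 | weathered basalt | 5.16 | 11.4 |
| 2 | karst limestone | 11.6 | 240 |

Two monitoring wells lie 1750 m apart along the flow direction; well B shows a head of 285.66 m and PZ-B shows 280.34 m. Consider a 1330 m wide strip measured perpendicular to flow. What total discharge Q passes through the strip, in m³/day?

11500

Flow is parallel to layering, so each bed carries its own Darcy discharge and the transmissivities add.
Σ(K_i·b_i) = 11.4×5.16 + 240×11.6 = 2843 m²/day.
Hydraulic gradient i = (285.66 − 280.34) / 1750 = 5.32 / 1750 = 0.003040.
Q = Σ(K_i·b_i) · W · i = 2843 × 1330 × 0.003040 = 11494 m³/day.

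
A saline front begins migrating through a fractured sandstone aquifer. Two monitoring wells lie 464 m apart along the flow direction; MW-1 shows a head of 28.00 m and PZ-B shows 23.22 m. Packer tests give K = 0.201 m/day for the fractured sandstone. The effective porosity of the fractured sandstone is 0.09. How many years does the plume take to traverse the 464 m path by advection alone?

Hydraulic gradient i = (28.00 − 23.22) / 464 = 4.78 / 464 = 0.01030.
Darcy flux q = K · i = 0.2010 × 0.01030 = 0.002071 m/day.
Seepage velocity v = q / n_e = 0.002071 / 0.09 = 0.02301 m/day.
Travel time t = L / v = 464 / 0.02301 = 20168 days = 55.22 years.

55.2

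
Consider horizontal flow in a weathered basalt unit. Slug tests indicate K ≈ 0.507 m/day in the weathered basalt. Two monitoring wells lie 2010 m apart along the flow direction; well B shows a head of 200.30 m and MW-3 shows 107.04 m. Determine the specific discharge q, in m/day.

Hydraulic gradient i = (200.30 − 107.04) / 2010 = 93.26 / 2010 = 0.04640.
Specific discharge q = K · i = 0.5070 × 0.04640 = 0.02352 m/day.

0.0235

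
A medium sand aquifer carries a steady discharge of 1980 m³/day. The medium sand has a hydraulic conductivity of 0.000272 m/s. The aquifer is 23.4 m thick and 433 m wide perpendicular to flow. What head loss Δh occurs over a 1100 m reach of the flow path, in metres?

Convert K: 0.000272 m/s × 86400 = 23.50 m/day.
Cross-sectional area A = 433 × 23.4 = 10132 m².
From Q = K·A·i, i = Q / (K·A) = 1980 / (23.50 × 10132) = 0.008315.
Head loss Δh = i · L = 0.008315 × 1100 = 9.147 m.

9.15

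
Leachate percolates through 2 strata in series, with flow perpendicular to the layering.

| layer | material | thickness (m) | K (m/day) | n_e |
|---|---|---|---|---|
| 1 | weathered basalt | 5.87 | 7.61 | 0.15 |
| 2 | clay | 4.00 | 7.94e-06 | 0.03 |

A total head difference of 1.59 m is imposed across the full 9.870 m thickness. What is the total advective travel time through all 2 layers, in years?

868

With flow normal to the layers, continuity requires the same specific discharge q through every layer.
Σ(b_i/K_i) = 5.87/7.61 + 4.00/7.94e-06 = 5.038e+05 d.
q = Δh / Σ(b_i/K_i) = 1.59 / 5.038e+05 = 3.156e-06 m/day.
In each layer the seepage velocity is v_i = q/n_i, so the layer transit time is t_i = b_i·n_i / q:
  layer 1 (weathered basalt): t_1 = 5.87 × 0.15 / 3.156e-06 = 2.790e+05 d
  layer 2 (clay): t_2 = 4.00 × 0.03 / 3.156e-06 = 38021 d
Total t = Σ t_i = 3.170e+05 days = 867.9 years.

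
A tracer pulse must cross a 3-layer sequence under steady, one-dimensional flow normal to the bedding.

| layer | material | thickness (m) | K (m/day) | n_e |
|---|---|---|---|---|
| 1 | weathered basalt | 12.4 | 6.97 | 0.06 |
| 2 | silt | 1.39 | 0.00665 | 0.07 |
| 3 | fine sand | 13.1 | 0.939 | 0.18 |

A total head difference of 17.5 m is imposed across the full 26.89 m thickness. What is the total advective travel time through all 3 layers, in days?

With flow normal to the layers, continuity requires the same specific discharge q through every layer.
Σ(b_i/K_i) = 12.4/6.97 + 1.39/0.00665 + 13.1/0.939 = 224.8 d.
q = Δh / Σ(b_i/K_i) = 17.5 / 224.8 = 0.07786 m/day.
In each layer the seepage velocity is v_i = q/n_i, so the layer transit time is t_i = b_i·n_i / q:
  layer 1 (weathered basalt): t_1 = 12.4 × 0.06 / 0.07786 = 9.555 d
  layer 2 (silt): t_2 = 1.39 × 0.07 / 0.07786 = 1.250 d
  layer 3 (fine sand): t_3 = 13.1 × 0.18 / 0.07786 = 30.28 d
Total t = Σ t_i = 41.09 days.

41.1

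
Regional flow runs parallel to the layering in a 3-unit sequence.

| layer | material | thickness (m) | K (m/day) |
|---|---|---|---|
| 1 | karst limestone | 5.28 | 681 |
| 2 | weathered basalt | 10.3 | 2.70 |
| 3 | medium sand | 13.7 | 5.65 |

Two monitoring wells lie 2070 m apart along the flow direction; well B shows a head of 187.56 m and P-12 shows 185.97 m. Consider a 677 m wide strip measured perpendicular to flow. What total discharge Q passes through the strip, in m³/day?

1920

Flow is parallel to layering, so each bed carries its own Darcy discharge and the transmissivities add.
Σ(K_i·b_i) = 681×5.28 + 2.70×10.3 + 5.65×13.7 = 3701 m²/day.
Hydraulic gradient i = (187.56 − 185.97) / 2070 = 1.59 / 2070 = 0.0007681.
Q = Σ(K_i·b_i) · W · i = 3701 × 677 × 0.0007681 = 1925 m³/day.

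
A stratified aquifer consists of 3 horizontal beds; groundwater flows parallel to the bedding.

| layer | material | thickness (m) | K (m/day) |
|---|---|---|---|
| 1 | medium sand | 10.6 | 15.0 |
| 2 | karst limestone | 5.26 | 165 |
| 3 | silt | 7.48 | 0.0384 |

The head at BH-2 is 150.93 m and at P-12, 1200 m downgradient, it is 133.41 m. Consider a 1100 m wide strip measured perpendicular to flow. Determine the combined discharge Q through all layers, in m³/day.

Flow is parallel to layering, so each bed carries its own Darcy discharge and the transmissivities add.
Σ(K_i·b_i) = 15.0×10.6 + 165×5.26 + 0.0384×7.48 = 1027 m²/day.
Hydraulic gradient i = (150.93 − 133.41) / 1200 = 17.52 / 1200 = 0.01460.
Q = Σ(K_i·b_i) · W · i = 1027 × 1100 × 0.01460 = 16497 m³/day.

16500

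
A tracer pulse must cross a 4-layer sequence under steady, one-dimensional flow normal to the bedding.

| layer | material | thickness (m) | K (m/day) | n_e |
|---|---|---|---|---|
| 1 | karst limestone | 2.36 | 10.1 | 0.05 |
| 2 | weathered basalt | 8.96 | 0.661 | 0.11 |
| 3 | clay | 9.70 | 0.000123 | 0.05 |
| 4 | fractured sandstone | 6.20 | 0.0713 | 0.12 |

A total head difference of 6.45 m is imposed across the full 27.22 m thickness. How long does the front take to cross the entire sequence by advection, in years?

With flow normal to the layers, continuity requires the same specific discharge q through every layer.
Σ(b_i/K_i) = 2.36/10.1 + 8.96/0.661 + 9.70/0.000123 + 6.20/0.0713 = 78963 d.
q = Δh / Σ(b_i/K_i) = 6.45 / 78963 = 8.168e-05 m/day.
In each layer the seepage velocity is v_i = q/n_i, so the layer transit time is t_i = b_i·n_i / q:
  layer 1 (karst limestone): t_1 = 2.36 × 0.05 / 8.168e-05 = 1445 d
  layer 2 (weathered basalt): t_2 = 8.96 × 0.11 / 8.168e-05 = 12066 d
  layer 3 (clay): t_3 = 9.70 × 0.05 / 8.168e-05 = 5937 d
  layer 4 (fractured sandstone): t_4 = 6.20 × 0.12 / 8.168e-05 = 9108 d
Total t = Σ t_i = 28556 days = 78.18 years.

78.2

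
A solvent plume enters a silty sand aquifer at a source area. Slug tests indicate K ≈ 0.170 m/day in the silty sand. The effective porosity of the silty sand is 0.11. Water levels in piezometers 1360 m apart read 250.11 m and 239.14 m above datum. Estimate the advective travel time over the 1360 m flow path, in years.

299

Hydraulic gradient i = (250.11 − 239.14) / 1360 = 10.97 / 1360 = 0.008066.
Darcy flux q = K · i = 0.1700 × 0.008066 = 0.001371 m/day.
Seepage velocity v = q / n_e = 0.001371 / 0.11 = 0.01247 m/day.
Travel time t = L / v = 1360 / 0.01247 = 1.091e+05 days = 298.7 years.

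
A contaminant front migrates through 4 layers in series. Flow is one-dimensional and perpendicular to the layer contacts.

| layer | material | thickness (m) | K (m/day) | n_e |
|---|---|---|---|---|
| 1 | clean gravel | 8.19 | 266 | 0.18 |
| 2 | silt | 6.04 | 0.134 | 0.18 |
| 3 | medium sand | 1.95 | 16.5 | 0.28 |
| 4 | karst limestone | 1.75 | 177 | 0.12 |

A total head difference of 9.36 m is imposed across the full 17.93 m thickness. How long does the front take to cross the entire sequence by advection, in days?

16.0

With flow normal to the layers, continuity requires the same specific discharge q through every layer.
Σ(b_i/K_i) = 8.19/266 + 6.04/0.134 + 1.95/16.5 + 1.75/177 = 45.23 d.
q = Δh / Σ(b_i/K_i) = 9.36 / 45.23 = 0.2069 m/day.
In each layer the seepage velocity is v_i = q/n_i, so the layer transit time is t_i = b_i·n_i / q:
  layer 1 (clean gravel): t_1 = 8.19 × 0.18 / 0.2069 = 7.124 d
  layer 2 (silt): t_2 = 6.04 × 0.18 / 0.2069 = 5.254 d
  layer 3 (medium sand): t_3 = 1.95 × 0.28 / 0.2069 = 2.639 d
  layer 4 (karst limestone): t_4 = 1.75 × 0.12 / 0.2069 = 1.015 d
Total t = Σ t_i = 16.03 days.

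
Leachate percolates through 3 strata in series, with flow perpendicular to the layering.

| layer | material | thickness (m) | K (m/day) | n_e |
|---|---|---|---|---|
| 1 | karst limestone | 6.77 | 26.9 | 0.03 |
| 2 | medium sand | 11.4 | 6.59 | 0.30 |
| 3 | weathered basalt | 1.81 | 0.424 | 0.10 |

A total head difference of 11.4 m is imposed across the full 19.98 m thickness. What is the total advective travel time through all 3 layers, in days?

With flow normal to the layers, continuity requires the same specific discharge q through every layer.
Σ(b_i/K_i) = 6.77/26.9 + 11.4/6.59 + 1.81/0.424 = 6.250 d.
q = Δh / Σ(b_i/K_i) = 11.4 / 6.250 = 1.824 m/day.
In each layer the seepage velocity is v_i = q/n_i, so the layer transit time is t_i = b_i·n_i / q:
  layer 1 (karst limestone): t_1 = 6.77 × 0.03 / 1.824 = 0.1114 d
  layer 2 (medium sand): t_2 = 11.4 × 0.30 / 1.824 = 1.875 d
  layer 3 (weathered basalt): t_3 = 1.81 × 0.10 / 1.824 = 0.09924 d
Total t = Σ t_i = 2.086 days.

2.09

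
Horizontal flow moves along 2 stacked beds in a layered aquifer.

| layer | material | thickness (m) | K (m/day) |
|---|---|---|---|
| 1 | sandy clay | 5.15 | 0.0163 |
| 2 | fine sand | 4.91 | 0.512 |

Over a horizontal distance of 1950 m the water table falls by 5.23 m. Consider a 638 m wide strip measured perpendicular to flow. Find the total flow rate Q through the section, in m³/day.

4.45

Flow is parallel to layering, so each bed carries its own Darcy discharge and the transmissivities add.
Σ(K_i·b_i) = 0.0163×5.15 + 0.512×4.91 = 2.598 m²/day.
Hydraulic gradient i = Δh / L = 5.23 / 1950 = 0.002682.
Q = Σ(K_i·b_i) · W · i = 2.598 × 638 × 0.002682 = 4.445 m³/day.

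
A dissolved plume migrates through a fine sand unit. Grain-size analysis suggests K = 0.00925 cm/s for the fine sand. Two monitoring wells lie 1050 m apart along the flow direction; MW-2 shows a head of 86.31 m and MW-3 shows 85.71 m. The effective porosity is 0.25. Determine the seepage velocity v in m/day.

0.0183

Convert K: 0.00925 cm/s × 864 = 7.992 m/day.
Hydraulic gradient i = (86.31 − 85.71) / 1050 = 0.6 / 1050 = 0.0005714.
Darcy flux q = K · i = 7.992 × 0.0005714 = 0.004567 m/day.
Seepage velocity v = q / n_e = 0.004567 / 0.25 = 0.01827 m/day.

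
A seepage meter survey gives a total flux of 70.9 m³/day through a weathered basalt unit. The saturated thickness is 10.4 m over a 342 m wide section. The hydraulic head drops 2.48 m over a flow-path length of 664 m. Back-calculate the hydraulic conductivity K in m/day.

Cross-sectional area A = 342 × 10.4 = 3557 m².
Hydraulic gradient i = Δh / L = 2.48 / 664 = 0.003735.
From Q = K·A·i, K = Q / (A·i) = 70.9 / (3557 × 0.003735) = 5.337 m/day.

5.34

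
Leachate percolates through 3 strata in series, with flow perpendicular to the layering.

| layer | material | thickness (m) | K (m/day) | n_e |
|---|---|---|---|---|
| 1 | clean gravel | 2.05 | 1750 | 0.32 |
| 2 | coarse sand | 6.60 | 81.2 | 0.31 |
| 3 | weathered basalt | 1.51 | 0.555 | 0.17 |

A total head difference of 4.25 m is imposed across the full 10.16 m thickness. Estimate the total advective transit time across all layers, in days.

With flow normal to the layers, continuity requires the same specific discharge q through every layer.
Σ(b_i/K_i) = 2.05/1750 + 6.60/81.2 + 1.51/0.555 = 2.803 d.
q = Δh / Σ(b_i/K_i) = 4.25 / 2.803 = 1.516 m/day.
In each layer the seepage velocity is v_i = q/n_i, so the layer transit time is t_i = b_i·n_i / q:
  layer 1 (clean gravel): t_1 = 2.05 × 0.32 / 1.516 = 0.4327 d
  layer 2 (coarse sand): t_2 = 6.60 × 0.31 / 1.516 = 1.349 d
  layer 3 (weathered basalt): t_3 = 1.51 × 0.17 / 1.516 = 0.1693 d
Total t = Σ t_i = 1.951 days.

1.95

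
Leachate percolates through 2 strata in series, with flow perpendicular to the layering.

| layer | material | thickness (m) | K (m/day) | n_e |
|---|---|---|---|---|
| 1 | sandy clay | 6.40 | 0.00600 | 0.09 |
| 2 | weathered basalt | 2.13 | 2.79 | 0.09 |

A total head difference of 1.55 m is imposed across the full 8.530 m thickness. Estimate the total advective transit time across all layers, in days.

With flow normal to the layers, continuity requires the same specific discharge q through every layer.
Σ(b_i/K_i) = 6.40/0.00600 + 2.13/2.79 = 1067 d.
q = Δh / Σ(b_i/K_i) = 1.55 / 1067 = 0.001452 m/day.
In each layer the seepage velocity is v_i = q/n_i, so the layer transit time is t_i = b_i·n_i / q:
  layer 1 (sandy clay): t_1 = 6.40 × 0.09 / 0.001452 = 396.7 d
  layer 2 (weathered basalt): t_2 = 2.13 × 0.09 / 0.001452 = 132.0 d
Total t = Σ t_i = 528.7 days.

529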